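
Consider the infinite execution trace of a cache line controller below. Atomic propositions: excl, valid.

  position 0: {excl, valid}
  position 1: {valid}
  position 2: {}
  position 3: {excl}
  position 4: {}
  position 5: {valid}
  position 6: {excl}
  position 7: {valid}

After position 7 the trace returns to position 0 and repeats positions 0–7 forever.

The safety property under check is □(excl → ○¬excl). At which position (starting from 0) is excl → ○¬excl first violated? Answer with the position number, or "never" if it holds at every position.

excl → ○¬excl holds at every position 0..7, and those are all the positions the trace ever visits, so the invariant □(excl → ○¬excl) is never violated.

never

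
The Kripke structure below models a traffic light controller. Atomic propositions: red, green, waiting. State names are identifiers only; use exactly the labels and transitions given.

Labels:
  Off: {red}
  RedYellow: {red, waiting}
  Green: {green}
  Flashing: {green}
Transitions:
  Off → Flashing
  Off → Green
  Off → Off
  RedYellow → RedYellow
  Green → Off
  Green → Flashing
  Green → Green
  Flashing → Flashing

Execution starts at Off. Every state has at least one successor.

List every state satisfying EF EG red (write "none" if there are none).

{Off, RedYellow, Green}

States satisfying EG red: {Off, RedYellow}.
States satisfying EF EG red: {Off, RedYellow, Green}.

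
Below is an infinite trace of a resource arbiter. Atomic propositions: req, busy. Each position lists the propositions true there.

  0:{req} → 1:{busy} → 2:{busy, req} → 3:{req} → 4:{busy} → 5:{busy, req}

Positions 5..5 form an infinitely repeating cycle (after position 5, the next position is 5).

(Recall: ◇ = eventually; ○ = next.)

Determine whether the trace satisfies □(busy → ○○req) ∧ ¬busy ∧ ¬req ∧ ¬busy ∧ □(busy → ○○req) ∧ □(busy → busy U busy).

Violated

At position 0: □(busy → ○○req) ∧ ¬busy ∧ ¬req ∧ ¬busy is false; □(busy → ○○req) ∧ □(busy → busy U busy) is false; so □(busy → ○○req) ∧ ¬busy ∧ ¬req ∧ ¬busy ∧ □(busy → ○○req) ∧ □(busy → busy U busy) is false.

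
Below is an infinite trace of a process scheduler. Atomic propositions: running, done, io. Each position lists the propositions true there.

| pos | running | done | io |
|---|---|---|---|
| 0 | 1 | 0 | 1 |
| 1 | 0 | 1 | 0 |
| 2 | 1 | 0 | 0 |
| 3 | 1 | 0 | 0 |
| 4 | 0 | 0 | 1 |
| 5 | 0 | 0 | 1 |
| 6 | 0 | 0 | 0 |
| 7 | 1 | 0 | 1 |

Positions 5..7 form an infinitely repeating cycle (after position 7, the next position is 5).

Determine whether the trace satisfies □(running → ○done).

running → ○done must hold at every position from 0 onward. It fails at position 2, so □(running → ○done) is false.
Positions where running holds: 0, 2, 3, 7.
Check ○done at each: 0→ok, 2→fails, 3→fails, 7→fails.

Violated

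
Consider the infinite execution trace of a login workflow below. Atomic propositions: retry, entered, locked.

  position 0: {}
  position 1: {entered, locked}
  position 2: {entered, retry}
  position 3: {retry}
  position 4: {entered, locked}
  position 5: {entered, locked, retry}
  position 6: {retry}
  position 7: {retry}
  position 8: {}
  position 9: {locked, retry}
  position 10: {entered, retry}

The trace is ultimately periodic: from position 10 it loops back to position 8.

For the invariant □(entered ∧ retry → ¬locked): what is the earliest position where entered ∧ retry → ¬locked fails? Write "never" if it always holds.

5

Check entered ∧ retry → ¬locked at each position in order: 0 ✓, 1 ✓, 2 ✓, 3 ✓, 4 ✓.
At position 5 the labels are {entered, locked, retry}, so entered ∧ retry → ¬locked is false there. This is the first violation.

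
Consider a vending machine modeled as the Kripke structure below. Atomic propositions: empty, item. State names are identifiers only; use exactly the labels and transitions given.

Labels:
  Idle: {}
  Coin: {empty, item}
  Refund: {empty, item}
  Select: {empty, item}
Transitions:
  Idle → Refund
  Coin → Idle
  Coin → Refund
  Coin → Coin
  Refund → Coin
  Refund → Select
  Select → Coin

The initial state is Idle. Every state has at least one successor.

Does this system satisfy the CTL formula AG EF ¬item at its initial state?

Satisfied

States satisfying EF ¬item: {Idle, Coin, Refund, Select}.
States satisfying AG EF ¬item: {Idle, Coin, Refund, Select}.
Every state reachable from Idle satisfies EF ¬item.
Idle ∈ Sat(AG EF ¬item).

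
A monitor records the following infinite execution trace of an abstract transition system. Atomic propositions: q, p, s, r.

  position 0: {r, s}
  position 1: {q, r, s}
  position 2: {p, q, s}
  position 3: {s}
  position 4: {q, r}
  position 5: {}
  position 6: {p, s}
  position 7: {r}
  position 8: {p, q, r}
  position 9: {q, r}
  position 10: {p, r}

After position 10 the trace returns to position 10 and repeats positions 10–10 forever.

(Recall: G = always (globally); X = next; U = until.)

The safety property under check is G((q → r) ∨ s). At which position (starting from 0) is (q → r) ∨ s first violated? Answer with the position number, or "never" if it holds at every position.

(q → r) ∨ s holds at every position 0..10, and those are all the positions the trace ever visits, so the invariant G((q → r) ∨ s) is never violated.

never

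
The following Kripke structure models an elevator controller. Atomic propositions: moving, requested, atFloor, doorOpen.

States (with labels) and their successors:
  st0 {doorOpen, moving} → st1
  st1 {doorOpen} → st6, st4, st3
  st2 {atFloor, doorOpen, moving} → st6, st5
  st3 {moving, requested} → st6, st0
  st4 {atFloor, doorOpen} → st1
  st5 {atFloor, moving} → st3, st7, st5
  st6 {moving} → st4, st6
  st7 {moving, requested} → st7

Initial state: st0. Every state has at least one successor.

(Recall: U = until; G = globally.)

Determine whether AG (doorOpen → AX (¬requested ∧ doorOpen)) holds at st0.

States satisfying doorOpen → AX (¬requested ∧ doorOpen): {st0, st3, st4, st5, st6, st7}.
States satisfying AG (doorOpen → AX (¬requested ∧ doorOpen)): {st7}.
st1 is reachable from st0 and violates doorOpen → AX (¬requested ∧ doorOpen), so AG fails at st0.
st0 ∉ Sat(AG (doorOpen → AX (¬requested ∧ doorOpen))).

Violated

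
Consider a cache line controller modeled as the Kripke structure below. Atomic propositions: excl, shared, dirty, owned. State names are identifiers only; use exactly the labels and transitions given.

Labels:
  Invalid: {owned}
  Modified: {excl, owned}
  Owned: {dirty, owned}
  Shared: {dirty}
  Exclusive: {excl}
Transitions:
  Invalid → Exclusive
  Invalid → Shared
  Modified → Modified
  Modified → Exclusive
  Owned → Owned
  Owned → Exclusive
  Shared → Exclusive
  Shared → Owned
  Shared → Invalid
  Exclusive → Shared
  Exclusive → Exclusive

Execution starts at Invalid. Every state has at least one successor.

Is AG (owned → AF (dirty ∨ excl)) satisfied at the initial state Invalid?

States satisfying owned → AF (dirty ∨ excl): {Invalid, Modified, Owned, Shared, Exclusive}.
States satisfying AG (owned → AF (dirty ∨ excl)): {Invalid, Modified, Owned, Shared, Exclusive}.
Every state reachable from Invalid satisfies owned → AF (dirty ∨ excl).
Invalid ∈ Sat(AG (owned → AF (dirty ∨ excl))).

Yes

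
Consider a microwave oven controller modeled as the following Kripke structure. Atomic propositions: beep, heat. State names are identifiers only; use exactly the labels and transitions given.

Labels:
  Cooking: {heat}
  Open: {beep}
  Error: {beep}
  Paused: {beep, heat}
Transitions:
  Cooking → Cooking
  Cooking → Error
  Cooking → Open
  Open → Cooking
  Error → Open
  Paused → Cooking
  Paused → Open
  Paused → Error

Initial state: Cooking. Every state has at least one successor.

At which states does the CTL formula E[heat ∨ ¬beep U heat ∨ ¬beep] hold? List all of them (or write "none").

States satisfying heat ∨ ¬beep: {Cooking, Paused}.
States satisfying E[heat ∨ ¬beep U heat ∨ ¬beep]: {Cooking, Paused}.

{Cooking, Paused}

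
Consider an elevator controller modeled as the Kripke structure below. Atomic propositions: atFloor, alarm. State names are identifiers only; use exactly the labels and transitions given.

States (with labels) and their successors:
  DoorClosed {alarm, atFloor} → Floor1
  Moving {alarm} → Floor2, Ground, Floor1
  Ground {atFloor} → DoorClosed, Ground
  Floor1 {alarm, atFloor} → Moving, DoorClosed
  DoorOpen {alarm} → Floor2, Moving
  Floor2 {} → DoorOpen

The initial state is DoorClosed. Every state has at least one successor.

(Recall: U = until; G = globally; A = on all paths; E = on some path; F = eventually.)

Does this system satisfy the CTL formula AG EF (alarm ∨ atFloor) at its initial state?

Holds

States satisfying EF (alarm ∨ atFloor): {DoorClosed, Moving, Ground, Floor1, DoorOpen, Floor2}.
States satisfying AG EF (alarm ∨ atFloor): {DoorClosed, Moving, Ground, Floor1, DoorOpen, Floor2}.
Every state reachable from DoorClosed satisfies EF (alarm ∨ atFloor).
DoorClosed ∈ Sat(AG EF (alarm ∨ atFloor)).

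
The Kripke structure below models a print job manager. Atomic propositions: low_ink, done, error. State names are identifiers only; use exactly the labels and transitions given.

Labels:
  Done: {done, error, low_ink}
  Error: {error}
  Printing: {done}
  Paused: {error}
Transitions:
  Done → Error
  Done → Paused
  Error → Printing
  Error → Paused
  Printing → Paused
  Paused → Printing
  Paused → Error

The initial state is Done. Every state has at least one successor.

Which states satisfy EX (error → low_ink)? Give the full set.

{Error, Paused}

States satisfying error → low_ink: {Done, Printing}.
States satisfying EX (error → low_ink): {Error, Paused}.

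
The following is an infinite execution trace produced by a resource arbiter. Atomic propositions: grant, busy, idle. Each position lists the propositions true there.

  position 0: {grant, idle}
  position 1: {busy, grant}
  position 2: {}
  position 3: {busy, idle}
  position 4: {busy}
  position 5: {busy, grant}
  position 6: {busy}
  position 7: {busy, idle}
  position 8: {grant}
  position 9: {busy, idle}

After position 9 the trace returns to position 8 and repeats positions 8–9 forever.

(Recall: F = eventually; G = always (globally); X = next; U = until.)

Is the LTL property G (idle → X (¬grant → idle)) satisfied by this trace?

Violated

idle → X (¬grant → idle) must hold at every position from 0 onward. It fails at position 3, so G (idle → X (¬grant → idle)) is false.
Positions where idle holds: 0, 3, 7, 9.
Check X (¬grant → idle) at each: 0→ok, 3→fails, 7→ok, 9→ok.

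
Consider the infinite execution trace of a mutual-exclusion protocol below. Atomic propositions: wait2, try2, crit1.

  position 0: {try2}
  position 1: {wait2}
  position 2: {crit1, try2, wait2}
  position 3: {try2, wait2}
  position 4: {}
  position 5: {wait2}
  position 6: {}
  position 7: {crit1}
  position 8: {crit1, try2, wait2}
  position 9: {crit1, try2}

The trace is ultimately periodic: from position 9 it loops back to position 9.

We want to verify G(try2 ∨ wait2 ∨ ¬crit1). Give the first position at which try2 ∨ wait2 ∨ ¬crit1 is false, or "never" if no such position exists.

7

Check try2 ∨ wait2 ∨ ¬crit1 at each position in order: 0 ✓, 1 ✓, 2 ✓, 3 ✓, 4 ✓, 5 ✓, 6 ✓.
At position 7 the labels are {crit1}, so try2 ∨ wait2 ∨ ¬crit1 is false there. This is the first violation.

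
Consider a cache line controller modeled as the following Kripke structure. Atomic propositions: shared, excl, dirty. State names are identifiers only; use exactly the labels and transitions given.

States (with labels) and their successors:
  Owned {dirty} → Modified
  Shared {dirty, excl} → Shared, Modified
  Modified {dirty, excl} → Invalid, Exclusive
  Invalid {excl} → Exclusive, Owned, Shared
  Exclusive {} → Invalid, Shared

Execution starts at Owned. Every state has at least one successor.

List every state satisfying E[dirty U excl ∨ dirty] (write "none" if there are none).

States satisfying dirty: {Owned, Shared, Modified}.
States satisfying excl ∨ dirty: {Owned, Shared, Modified, Invalid}.
States satisfying E[dirty U excl ∨ dirty]: {Owned, Shared, Modified, Invalid}.

{Owned, Shared, Modified, Invalid}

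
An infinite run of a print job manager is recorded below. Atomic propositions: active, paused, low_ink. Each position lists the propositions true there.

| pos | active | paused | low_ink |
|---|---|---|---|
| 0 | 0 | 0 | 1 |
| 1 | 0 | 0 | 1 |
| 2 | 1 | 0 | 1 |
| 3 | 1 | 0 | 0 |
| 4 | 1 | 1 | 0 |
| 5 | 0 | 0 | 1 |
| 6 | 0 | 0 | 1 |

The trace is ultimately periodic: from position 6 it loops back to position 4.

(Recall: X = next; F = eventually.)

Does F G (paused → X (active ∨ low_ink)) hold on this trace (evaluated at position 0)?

G (paused → X (active ∨ low_ink)) holds at position 0, which is reachable from 0, so F G (paused → X (active ∨ low_ink)) holds.

Satisfied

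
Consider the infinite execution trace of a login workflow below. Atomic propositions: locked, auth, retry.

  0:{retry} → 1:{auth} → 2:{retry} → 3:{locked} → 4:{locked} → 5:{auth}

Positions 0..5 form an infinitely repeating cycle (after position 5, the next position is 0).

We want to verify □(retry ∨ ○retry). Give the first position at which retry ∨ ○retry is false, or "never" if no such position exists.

3

Check retry ∨ ○retry at each position in order: 0 ✓, 1 ✓, 2 ✓.
At position 3 the labels are {locked} and the next position 4 has {locked}, so retry ∨ ○retry is false there. This is the first violation.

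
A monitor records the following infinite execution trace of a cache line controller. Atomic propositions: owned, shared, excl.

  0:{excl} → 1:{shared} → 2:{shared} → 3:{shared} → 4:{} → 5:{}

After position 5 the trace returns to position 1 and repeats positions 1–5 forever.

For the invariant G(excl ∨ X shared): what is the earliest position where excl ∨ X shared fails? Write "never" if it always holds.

Check excl ∨ X shared at each position in order: 0 ✓, 1 ✓, 2 ✓.
At position 3 the labels are {shared} and the next position 4 has {}, so excl ∨ X shared is false there. This is the first violation.

3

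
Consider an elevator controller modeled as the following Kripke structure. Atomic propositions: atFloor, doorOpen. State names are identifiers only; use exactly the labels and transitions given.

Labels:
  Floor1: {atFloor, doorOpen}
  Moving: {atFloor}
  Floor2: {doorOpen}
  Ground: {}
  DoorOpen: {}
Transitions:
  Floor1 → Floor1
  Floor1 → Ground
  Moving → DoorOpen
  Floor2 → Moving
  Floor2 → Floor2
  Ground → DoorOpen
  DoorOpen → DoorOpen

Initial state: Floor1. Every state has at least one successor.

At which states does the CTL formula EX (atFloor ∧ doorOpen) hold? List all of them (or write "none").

{Floor1}

States satisfying atFloor ∧ doorOpen: {Floor1}.
States satisfying EX (atFloor ∧ doorOpen): {Floor1}.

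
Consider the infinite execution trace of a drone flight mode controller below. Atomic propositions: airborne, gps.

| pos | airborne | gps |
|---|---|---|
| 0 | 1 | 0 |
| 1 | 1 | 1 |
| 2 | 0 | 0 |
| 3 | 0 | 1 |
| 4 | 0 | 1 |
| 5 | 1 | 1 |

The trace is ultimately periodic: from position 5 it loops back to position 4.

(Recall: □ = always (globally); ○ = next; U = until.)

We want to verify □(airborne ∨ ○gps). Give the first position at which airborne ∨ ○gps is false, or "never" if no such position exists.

airborne ∨ ○gps holds at every position 0..5, and those are all the positions the trace ever visits, so the invariant □(airborne ∨ ○gps) is never violated.

never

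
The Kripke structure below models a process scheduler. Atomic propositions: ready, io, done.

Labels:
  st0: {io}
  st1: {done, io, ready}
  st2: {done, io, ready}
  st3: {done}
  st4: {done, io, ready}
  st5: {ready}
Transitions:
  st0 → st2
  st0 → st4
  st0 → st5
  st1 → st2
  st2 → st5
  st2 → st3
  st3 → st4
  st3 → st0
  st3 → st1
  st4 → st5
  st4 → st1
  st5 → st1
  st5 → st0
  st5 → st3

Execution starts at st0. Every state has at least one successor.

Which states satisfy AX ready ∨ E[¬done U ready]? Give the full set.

{st0, st1, st2, st4, st5}

States satisfying ready: {st1, st2, st4, st5}.
States satisfying AX ready: {st0, st1, st4}.
States satisfying ¬done: {st0, st5}.
States satisfying E[¬done U ready]: {st0, st1, st2, st4, st5}.
States satisfying AX ready ∨ E[¬done U ready]: {st0, st1, st2, st4, st5}.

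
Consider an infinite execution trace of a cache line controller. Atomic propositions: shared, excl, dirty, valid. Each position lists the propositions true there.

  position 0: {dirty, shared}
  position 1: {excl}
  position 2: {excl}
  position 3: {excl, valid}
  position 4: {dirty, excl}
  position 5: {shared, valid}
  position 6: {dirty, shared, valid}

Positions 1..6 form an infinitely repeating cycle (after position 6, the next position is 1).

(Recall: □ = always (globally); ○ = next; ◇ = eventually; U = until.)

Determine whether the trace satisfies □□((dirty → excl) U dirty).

Satisfied

□((dirty → excl) U dirty) holds at every position 0..6, and those are all positions ever visited, so □□((dirty → excl) U dirty) holds.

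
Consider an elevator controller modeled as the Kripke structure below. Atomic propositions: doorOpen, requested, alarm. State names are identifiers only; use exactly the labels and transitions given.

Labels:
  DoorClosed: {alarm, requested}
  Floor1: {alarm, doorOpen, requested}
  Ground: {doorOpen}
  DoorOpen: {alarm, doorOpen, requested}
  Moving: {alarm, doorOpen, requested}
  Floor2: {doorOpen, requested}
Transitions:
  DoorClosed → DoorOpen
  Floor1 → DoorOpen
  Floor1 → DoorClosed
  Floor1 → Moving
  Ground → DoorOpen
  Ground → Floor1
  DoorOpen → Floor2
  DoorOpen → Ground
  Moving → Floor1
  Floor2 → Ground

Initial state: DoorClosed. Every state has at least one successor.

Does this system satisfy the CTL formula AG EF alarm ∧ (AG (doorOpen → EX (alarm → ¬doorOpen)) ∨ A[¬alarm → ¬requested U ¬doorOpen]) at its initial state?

States satisfying EF alarm: {DoorClosed, Floor1, Ground, DoorOpen, Moving, Floor2}.
States satisfying AG EF alarm: {DoorClosed, Floor1, Ground, DoorOpen, Moving, Floor2}.
States satisfying doorOpen → EX (alarm → ¬doorOpen): {DoorClosed, Floor1, DoorOpen, Floor2}.
States satisfying AG (doorOpen → EX (alarm → ¬doorOpen)): ∅.
States satisfying ¬alarm → ¬requested: {DoorClosed, Floor1, Ground, DoorOpen, Moving}.
States satisfying ¬doorOpen: {DoorClosed}.
States satisfying A[¬alarm → ¬requested U ¬doorOpen]: {DoorClosed}.
States satisfying AG EF alarm ∧ (AG (doorOpen → EX (alarm → ¬doorOpen)) ∨ A[¬alarm → ¬requested U ¬doorOpen]): {DoorClosed}.
DoorClosed ∈ Sat(AG EF alarm ∧ (AG (doorOpen → EX (alarm → ¬doorOpen)) ∨ A[¬alarm → ¬requested U ¬doorOpen])).

Satisfied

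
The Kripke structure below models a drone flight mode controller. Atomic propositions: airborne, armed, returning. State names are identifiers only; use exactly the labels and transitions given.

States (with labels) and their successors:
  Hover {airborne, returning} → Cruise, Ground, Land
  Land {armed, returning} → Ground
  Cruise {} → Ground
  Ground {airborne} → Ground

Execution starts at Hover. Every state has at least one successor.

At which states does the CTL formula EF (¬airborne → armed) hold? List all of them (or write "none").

States satisfying ¬airborne → armed: {Hover, Land, Ground}.
States satisfying EF (¬airborne → armed): {Hover, Land, Cruise, Ground}.

{Hover, Land, Cruise, Ground}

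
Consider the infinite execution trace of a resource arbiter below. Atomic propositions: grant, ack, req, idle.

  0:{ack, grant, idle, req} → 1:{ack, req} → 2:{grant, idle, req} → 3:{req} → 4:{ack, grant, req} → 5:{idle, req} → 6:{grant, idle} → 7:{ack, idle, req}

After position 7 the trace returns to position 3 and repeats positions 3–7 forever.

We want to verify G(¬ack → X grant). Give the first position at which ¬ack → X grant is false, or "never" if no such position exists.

2

Check ¬ack → X grant at each position in order: 0 ✓, 1 ✓.
At position 2 the labels are {grant, idle, req} and the next position 3 has {req}, so ¬ack → X grant is false there. This is the first violation.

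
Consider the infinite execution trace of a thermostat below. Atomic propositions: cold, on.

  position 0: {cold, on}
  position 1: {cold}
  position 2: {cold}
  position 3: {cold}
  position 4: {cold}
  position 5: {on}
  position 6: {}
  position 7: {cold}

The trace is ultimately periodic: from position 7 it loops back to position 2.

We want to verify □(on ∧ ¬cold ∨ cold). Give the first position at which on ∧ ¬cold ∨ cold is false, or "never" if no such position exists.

Check on ∧ ¬cold ∨ cold at each position in order: 0 ✓, 1 ✓, 2 ✓, 3 ✓, 4 ✓, 5 ✓.
At position 6 the labels are {}, so on ∧ ¬cold ∨ cold is false there. This is the first violation.

6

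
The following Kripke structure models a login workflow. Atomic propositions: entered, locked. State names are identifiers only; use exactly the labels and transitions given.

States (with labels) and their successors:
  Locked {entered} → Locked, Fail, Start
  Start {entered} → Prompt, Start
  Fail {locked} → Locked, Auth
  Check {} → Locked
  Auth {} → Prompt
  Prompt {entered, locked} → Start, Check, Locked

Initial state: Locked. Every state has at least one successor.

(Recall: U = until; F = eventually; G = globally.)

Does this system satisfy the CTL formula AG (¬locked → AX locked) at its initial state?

Violated

States satisfying ¬locked → AX locked: {Fail, Auth, Prompt}.
States satisfying AG (¬locked → AX locked): ∅.
Check is reachable from Locked and violates ¬locked → AX locked, so AG fails at Locked.
Locked ∉ Sat(AG (¬locked → AX locked)).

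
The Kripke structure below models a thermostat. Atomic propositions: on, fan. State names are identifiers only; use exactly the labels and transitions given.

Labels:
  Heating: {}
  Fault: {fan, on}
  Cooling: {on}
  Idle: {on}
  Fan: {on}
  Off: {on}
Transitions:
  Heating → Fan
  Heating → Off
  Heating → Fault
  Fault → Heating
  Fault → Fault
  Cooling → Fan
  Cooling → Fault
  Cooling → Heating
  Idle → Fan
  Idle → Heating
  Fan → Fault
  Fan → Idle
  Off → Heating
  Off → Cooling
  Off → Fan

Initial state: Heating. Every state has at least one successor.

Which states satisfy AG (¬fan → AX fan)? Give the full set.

States satisfying ¬fan → AX fan: {Fault}.
States satisfying AG (¬fan → AX fan): ∅.

none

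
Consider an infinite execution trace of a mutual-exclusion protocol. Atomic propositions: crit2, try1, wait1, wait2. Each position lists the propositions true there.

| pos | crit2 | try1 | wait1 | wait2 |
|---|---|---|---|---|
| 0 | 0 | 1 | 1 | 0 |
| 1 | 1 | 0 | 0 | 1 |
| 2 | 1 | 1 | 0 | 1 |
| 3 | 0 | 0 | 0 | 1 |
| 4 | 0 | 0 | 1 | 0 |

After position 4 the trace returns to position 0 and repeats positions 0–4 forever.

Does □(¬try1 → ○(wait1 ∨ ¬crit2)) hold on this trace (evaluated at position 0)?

No

¬try1 → ○(wait1 ∨ ¬crit2) must hold at every position from 0 onward. It fails at position 1, so □(¬try1 → ○(wait1 ∨ ¬crit2)) is false.
Positions where ¬try1 holds: 1, 3, 4.
Check ○(wait1 ∨ ¬crit2) at each: 1→fails, 3→ok, 4→ok.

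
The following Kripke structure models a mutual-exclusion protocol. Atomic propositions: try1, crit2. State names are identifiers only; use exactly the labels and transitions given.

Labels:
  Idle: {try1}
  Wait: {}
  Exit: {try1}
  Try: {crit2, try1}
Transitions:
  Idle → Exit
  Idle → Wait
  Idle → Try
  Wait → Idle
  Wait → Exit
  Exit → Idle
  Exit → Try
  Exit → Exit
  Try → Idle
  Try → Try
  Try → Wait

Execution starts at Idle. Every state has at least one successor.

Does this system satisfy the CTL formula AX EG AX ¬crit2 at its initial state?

States satisfying EG AX ¬crit2: ∅.
States satisfying AX EG AX ¬crit2: ∅.
Idle ∉ Sat(AX EG AX ¬crit2).

No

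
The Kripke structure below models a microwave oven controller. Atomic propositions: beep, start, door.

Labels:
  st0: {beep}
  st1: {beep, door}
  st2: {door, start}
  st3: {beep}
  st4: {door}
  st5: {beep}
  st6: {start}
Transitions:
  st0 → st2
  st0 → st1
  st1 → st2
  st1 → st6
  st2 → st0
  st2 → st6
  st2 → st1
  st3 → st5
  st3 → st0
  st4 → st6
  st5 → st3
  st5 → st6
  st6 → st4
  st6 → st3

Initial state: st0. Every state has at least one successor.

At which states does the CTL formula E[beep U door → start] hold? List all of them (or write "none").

{st0, st1, st2, st3, st5, st6}

States satisfying beep: {st0, st1, st3, st5}.
States satisfying door → start: {st0, st2, st3, st5, st6}.
States satisfying E[beep U door → start]: {st0, st1, st2, st3, st5, st6}.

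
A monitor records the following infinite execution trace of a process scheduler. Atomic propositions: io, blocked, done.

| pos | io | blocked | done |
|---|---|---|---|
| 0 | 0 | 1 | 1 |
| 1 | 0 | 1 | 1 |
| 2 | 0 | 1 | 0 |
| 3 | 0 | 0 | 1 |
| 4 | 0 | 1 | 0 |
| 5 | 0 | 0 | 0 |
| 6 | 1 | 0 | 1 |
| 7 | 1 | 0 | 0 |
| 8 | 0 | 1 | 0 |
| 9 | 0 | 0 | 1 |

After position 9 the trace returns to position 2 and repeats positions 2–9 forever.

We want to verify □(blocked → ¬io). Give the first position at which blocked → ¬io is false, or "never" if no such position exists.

never

blocked → ¬io holds at every position 0..9, and those are all the positions the trace ever visits, so the invariant □(blocked → ¬io) is never violated.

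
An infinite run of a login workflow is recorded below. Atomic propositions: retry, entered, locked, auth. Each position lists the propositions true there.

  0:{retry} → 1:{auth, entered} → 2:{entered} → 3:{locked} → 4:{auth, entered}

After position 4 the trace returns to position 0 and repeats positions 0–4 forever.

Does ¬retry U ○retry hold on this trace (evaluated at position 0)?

Does not hold

Walking from position 0: at position 0, ○retry has not yet held and ¬retry fails, so ¬retry U ○retry is false.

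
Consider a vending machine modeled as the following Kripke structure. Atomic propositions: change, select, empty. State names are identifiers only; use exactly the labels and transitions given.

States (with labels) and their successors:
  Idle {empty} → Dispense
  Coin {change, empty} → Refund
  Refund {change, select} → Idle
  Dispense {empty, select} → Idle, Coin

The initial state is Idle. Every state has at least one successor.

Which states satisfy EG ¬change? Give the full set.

States satisfying ¬change: {Idle, Dispense}.
States satisfying EG ¬change: {Idle, Dispense}.

{Idle, Dispense}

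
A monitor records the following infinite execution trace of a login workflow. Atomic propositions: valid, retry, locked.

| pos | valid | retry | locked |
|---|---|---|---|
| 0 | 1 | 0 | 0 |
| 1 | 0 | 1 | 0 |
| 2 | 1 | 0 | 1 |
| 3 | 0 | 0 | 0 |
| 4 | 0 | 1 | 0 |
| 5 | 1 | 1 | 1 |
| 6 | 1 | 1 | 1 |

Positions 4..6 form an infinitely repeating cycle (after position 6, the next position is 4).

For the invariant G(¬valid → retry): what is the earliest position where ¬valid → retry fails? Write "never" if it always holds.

Check ¬valid → retry at each position in order: 0 ✓, 1 ✓, 2 ✓.
At position 3 the labels are {}, so ¬valid → retry is false there. This is the first violation.

3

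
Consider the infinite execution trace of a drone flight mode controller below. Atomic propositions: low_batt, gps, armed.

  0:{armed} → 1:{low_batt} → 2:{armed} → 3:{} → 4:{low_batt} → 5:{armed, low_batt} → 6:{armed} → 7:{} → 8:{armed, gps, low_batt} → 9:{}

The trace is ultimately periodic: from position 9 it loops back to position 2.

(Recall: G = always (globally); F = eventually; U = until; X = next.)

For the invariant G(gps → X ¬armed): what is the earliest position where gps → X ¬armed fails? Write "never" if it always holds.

never

gps → X ¬armed holds at every position 0..9, and those are all the positions the trace ever visits, so the invariant G(gps → X ¬armed) is never violated.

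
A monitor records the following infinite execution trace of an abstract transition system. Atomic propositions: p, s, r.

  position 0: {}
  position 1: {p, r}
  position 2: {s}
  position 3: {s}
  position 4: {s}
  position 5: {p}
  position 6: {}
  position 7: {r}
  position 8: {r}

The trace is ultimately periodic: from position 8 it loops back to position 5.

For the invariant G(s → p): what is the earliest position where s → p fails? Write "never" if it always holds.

Check s → p at each position in order: 0 ✓, 1 ✓.
At position 2 the labels are {s}, so s → p is false there. This is the first violation.

2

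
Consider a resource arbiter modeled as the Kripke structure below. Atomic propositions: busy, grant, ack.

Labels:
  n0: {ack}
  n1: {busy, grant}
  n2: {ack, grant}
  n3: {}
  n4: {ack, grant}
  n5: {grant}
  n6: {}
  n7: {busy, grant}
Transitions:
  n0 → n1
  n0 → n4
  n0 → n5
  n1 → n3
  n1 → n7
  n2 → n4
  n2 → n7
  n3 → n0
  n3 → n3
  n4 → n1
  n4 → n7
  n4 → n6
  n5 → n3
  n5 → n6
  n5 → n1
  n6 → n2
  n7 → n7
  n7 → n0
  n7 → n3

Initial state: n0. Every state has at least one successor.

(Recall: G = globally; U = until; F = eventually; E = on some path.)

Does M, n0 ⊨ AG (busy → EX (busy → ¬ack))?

States satisfying busy → EX (busy → ¬ack): {n0, n1, n2, n3, n4, n5, n6, n7}.
States satisfying AG (busy → EX (busy → ¬ack)): {n0, n1, n2, n3, n4, n5, n6, n7}.
Every state reachable from n0 satisfies busy → EX (busy → ¬ack).
n0 ∈ Sat(AG (busy → EX (busy → ¬ack))).

Holds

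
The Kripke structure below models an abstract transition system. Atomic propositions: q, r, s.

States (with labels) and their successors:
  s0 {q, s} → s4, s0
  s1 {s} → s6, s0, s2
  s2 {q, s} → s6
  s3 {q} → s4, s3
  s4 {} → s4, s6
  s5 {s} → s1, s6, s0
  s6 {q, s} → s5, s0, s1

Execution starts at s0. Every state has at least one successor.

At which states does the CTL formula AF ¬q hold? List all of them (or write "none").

States satisfying ¬q: {s1, s4, s5}.
States satisfying AF ¬q: {s1, s4, s5}.

{s1, s4, s5}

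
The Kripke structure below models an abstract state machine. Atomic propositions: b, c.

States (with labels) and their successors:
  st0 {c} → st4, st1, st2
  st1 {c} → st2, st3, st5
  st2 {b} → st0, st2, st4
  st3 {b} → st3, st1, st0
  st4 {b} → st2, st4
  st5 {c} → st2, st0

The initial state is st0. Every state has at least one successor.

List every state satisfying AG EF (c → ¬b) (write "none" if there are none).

{st0, st1, st2, st3, st4, st5}

States satisfying EF (c → ¬b): {st0, st1, st2, st3, st4, st5}.
States satisfying AG EF (c → ¬b): {st0, st1, st2, st3, st4, st5}.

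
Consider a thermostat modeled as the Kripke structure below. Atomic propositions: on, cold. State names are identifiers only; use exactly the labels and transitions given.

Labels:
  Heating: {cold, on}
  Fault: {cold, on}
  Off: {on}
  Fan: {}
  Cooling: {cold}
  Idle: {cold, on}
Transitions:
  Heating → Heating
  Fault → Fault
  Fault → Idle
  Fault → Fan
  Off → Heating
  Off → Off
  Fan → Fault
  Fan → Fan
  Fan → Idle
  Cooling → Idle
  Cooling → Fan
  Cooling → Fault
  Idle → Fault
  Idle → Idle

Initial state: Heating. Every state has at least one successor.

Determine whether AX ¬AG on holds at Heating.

States satisfying ¬AG on: {Fault, Fan, Cooling, Idle}.
States satisfying AX ¬AG on: {Fault, Fan, Cooling, Idle}.
Heating ∉ Sat(AX ¬AG on).

Does not hold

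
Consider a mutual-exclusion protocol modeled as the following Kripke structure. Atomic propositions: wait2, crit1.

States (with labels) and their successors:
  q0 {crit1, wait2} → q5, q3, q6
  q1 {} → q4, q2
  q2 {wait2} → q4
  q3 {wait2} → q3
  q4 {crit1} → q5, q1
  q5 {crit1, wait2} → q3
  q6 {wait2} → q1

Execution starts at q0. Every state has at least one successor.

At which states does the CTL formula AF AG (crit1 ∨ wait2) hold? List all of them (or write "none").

{q3, q5}

States satisfying AG (crit1 ∨ wait2): {q3, q5}.
States satisfying AF AG (crit1 ∨ wait2): {q3, q5}.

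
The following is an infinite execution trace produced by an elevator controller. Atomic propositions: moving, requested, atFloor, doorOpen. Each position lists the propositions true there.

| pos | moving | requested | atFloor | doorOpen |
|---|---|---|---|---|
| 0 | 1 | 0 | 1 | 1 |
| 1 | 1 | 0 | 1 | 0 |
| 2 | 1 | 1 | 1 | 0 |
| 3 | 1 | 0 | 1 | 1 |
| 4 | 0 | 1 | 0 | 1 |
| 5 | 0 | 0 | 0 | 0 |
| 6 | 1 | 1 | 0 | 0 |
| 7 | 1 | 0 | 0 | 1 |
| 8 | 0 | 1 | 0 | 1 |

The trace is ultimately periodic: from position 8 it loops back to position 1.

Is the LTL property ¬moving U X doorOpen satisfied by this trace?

Violated

Walking from position 0: at position 0, X doorOpen has not yet held and ¬moving fails, so ¬moving U X doorOpen is false.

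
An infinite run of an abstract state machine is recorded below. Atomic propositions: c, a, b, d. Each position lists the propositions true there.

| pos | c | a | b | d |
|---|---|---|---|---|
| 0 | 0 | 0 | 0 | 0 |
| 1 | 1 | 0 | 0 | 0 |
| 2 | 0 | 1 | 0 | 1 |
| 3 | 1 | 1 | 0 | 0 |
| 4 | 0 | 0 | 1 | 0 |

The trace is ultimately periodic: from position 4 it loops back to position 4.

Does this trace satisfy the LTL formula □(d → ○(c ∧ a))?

d → ○(c ∧ a) holds at every position 0..4, and those are all positions ever visited, so □(d → ○(c ∧ a)) holds.
Positions where d holds: 2.
Check ○(c ∧ a) at each: 2→ok.

Yes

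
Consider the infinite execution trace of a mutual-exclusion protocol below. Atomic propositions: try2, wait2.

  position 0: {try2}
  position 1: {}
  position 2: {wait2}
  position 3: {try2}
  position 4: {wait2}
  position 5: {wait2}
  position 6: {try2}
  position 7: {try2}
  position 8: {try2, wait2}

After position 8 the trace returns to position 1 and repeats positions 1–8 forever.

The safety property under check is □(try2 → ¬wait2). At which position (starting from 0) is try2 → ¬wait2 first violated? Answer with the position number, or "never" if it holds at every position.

8

Check try2 → ¬wait2 at each position in order: 0 ✓, 1 ✓, 2 ✓, 3 ✓, 4 ✓, 5 ✓, 6 ✓, 7 ✓.
At position 8 the labels are {try2, wait2}, so try2 → ¬wait2 is false there. This is the first violation.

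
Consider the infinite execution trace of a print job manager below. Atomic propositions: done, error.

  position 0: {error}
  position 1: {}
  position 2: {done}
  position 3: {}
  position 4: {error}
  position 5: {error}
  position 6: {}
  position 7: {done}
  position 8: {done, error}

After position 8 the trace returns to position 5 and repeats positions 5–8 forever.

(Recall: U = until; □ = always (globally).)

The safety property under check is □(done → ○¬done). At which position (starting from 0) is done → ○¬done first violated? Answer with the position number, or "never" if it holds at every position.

Check done → ○¬done at each position in order: 0 ✓, 1 ✓, 2 ✓, 3 ✓, 4 ✓, 5 ✓, 6 ✓.
At position 7 the labels are {done} and the next position 8 has {done, error}, so done → ○¬done is false there. This is the first violation.

7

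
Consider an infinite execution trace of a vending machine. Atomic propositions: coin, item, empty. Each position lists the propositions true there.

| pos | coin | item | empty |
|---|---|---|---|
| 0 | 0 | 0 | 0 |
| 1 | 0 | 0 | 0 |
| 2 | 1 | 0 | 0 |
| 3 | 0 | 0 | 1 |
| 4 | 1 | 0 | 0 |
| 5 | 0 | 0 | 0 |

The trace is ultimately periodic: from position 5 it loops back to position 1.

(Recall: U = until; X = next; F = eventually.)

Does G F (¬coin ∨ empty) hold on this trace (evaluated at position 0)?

F (¬coin ∨ empty) holds at every position 0..5, and those are all positions ever visited, so G F (¬coin ∨ empty) holds.

Holds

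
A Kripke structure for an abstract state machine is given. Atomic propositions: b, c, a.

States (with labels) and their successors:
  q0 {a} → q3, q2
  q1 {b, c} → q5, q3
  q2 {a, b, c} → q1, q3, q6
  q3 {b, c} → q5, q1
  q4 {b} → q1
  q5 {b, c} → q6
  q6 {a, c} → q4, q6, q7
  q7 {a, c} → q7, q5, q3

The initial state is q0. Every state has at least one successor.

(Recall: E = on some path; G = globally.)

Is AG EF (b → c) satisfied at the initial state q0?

Satisfied

States satisfying EF (b → c): {q0, q1, q2, q3, q4, q5, q6, q7}.
States satisfying AG EF (b → c): {q0, q1, q2, q3, q4, q5, q6, q7}.
Every state reachable from q0 satisfies EF (b → c).
q0 ∈ Sat(AG EF (b → c)).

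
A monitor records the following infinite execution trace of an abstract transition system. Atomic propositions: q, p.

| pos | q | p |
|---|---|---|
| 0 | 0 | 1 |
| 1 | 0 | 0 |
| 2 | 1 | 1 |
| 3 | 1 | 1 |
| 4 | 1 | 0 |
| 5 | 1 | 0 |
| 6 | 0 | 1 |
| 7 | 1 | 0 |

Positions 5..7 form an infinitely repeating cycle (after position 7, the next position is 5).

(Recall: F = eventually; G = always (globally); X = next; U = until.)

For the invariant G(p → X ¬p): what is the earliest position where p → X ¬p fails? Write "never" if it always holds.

Check p → X ¬p at each position in order: 0 ✓, 1 ✓.
At position 2 the labels are {p, q} and the next position 3 has {p, q}, so p → X ¬p is false there. This is the first violation.

2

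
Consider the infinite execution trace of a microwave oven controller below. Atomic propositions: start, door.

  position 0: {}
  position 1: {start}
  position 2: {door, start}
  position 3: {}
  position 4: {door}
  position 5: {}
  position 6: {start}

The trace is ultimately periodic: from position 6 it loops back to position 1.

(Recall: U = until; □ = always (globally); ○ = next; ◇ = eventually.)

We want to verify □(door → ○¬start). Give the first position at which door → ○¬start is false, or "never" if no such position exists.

never

door → ○¬start holds at every position 0..6, and those are all the positions the trace ever visits, so the invariant □(door → ○¬start) is never violated.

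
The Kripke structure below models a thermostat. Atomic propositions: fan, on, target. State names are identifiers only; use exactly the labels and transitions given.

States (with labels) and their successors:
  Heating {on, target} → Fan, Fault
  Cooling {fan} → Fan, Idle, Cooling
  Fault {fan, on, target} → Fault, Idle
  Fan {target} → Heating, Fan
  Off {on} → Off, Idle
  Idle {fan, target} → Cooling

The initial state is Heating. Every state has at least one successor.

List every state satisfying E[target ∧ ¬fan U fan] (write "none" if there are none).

{Heating, Cooling, Fault, Fan, Idle}

States satisfying target ∧ ¬fan: {Heating, Fan}.
States satisfying fan: {Cooling, Fault, Idle}.
States satisfying E[target ∧ ¬fan U fan]: {Heating, Cooling, Fault, Fan, Idle}.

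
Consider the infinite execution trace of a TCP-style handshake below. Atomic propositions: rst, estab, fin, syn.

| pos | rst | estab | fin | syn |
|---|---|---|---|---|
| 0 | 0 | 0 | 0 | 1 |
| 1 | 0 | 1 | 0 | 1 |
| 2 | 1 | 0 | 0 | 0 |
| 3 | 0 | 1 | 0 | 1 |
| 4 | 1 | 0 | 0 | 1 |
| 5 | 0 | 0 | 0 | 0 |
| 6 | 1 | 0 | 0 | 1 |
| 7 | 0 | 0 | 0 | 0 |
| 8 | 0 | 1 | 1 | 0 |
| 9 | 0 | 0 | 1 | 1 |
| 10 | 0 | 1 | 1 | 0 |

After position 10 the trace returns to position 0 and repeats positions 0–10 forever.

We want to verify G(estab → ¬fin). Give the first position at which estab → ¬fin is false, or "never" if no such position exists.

Check estab → ¬fin at each position in order: 0 ✓, 1 ✓, 2 ✓, 3 ✓, 4 ✓, 5 ✓, 6 ✓, 7 ✓.
At position 8 the labels are {estab, fin}, so estab → ¬fin is false there. This is the first violation.

8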